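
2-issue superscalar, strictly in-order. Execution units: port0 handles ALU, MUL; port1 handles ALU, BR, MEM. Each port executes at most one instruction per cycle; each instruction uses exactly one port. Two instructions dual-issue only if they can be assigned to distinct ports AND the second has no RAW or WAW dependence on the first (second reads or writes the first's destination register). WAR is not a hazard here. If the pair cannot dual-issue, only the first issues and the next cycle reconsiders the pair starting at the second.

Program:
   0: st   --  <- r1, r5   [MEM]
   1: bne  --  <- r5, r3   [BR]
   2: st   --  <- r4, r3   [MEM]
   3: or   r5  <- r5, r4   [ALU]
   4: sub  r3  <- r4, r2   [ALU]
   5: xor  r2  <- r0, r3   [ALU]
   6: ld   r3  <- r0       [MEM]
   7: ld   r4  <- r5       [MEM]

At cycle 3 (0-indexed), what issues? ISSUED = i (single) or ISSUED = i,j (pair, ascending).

  cy0 -> i0 (st.MEM) no-port MEM/BR
  cy1 -> i1 (bne.BR) no-port BR/MEM
  cy2 -> i2/i3 (st.MEM;or.ALU) dual
  cy3 -> i4 (sub.ALU) RAW r3
  cy4 -> i5/i6 (xor.ALU;ld.MEM) dual
  cy5 -> i7 (ld.MEM) tail

ISSUED = 4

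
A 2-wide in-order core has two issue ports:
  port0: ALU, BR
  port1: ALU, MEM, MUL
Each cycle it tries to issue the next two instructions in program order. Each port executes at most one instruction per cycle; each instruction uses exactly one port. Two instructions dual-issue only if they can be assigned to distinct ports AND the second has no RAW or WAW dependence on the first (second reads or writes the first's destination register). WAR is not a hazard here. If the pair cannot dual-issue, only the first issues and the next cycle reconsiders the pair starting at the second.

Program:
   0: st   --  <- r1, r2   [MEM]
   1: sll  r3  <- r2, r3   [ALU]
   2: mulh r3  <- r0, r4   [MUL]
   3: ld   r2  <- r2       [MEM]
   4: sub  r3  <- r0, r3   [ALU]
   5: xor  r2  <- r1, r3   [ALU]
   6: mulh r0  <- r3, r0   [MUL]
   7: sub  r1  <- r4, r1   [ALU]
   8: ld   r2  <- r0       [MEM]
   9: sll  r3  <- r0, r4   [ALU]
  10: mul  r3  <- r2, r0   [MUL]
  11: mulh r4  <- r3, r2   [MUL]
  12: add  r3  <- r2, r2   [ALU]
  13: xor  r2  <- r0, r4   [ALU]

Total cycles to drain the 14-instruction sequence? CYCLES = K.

CYCLES = 9

t=0 i0+i1:st.MEM+sll.ALU ; dual
t=1 i2:mulh.MUL ; no-port MUL/MEM
t=2 i3+i4:ld.MEM+sub.ALU ; dual
t=3 i5+i6:xor.ALU+mulh.MUL ; dual
t=4 i7+i8:sub.ALU+ld.MEM ; dual
t=5 i9:sll.ALU ; WAW r3
t=6 i10:mul.MUL ; no-port MUL/MUL
t=7 i11+i12:mulh.MUL+add.ALU ; dual
t=8 i13:xor.ALU ; tail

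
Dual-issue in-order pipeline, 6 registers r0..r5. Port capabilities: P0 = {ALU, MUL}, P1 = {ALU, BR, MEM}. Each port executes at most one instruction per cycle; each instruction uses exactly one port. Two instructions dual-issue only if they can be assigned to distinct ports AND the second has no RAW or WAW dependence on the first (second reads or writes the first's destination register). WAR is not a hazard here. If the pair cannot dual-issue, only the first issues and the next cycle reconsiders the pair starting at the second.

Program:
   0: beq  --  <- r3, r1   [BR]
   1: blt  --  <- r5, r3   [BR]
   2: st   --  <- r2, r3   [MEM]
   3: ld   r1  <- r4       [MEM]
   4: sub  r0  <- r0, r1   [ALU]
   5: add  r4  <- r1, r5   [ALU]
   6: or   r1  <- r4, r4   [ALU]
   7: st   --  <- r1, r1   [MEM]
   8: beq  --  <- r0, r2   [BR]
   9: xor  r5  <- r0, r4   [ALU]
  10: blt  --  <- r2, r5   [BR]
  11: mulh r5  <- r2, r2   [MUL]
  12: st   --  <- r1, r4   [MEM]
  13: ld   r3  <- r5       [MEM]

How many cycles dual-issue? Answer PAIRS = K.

[0] i0  beq.BR  -- no-port BR/BR
[1] i1  blt.BR  -- no-port BR/MEM
[2] i2  st.MEM  -- no-port MEM/MEM
[3] i3  ld.MEM  -- RAW r1
[4] i4,i5  sub.ALU/add.ALU  -- 2-wide
[5] i6  or.ALU  -- RAW r1
[6] i7  st.MEM  -- no-port MEM/BR
[7] i8,i9  beq.BR/xor.ALU  -- 2-wide
[8] i10,i11  blt.BR/mulh.MUL  -- 2-wide
[9] i12  st.MEM  -- no-port MEM/MEM
[10] i13  ld.MEM  -- tail

PAIRS = 3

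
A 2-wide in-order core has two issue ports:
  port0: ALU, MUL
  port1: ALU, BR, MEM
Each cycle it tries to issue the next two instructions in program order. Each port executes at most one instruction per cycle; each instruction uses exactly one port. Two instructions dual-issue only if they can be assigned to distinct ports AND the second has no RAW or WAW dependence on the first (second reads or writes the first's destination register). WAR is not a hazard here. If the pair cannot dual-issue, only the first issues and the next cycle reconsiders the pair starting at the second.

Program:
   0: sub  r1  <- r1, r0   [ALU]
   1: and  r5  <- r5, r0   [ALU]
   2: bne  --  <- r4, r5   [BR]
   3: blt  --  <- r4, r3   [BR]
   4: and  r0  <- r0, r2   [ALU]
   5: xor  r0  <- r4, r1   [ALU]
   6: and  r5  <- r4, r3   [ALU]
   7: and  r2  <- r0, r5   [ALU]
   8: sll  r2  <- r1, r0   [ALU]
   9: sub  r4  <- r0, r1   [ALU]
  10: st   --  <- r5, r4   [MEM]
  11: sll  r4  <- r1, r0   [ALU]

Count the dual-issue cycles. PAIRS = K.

[0] i0&i1  sub.ALU+and.ALU  -- 2-wide
[1] i2  bne.BR  -- no-port BR/BR
[2] i3&i4  blt.BR+and.ALU  -- 2-wide
[3] i5&i6  xor.ALU+and.ALU  -- 2-wide
[4] i7  and.ALU  -- WAW r2
[5] i8&i9  sll.ALU+sub.ALU  -- 2-wide
[6] i10&i11  st.MEM+sll.ALU  -- 2-wide

PAIRS = 5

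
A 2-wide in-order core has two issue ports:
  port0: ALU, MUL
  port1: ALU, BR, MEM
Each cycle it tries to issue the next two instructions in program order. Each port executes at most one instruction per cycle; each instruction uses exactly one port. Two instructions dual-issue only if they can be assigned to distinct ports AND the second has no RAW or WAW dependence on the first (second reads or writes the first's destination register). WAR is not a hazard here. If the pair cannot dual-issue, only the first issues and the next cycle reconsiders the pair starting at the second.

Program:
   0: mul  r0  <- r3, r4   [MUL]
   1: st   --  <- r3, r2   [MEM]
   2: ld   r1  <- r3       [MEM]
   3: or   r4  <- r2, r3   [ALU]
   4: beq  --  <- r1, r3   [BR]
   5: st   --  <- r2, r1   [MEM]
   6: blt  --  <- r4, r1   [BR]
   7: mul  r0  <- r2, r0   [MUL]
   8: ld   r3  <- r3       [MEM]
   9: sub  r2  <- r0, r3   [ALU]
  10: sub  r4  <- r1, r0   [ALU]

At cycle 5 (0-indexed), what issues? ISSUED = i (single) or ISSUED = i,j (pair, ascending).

ISSUED = 8

c0: i0/i1 mul/st  2-wide
c1: i2/i3 ld/or  2-wide
c2: i4 beq  no-port BR/MEM
c3: i5 st  no-port MEM/BR
c4: i6/i7 blt/mul  2-wide
c5: i8 ld  RAW r3
c6: i9/i10 sub/sub  2-wide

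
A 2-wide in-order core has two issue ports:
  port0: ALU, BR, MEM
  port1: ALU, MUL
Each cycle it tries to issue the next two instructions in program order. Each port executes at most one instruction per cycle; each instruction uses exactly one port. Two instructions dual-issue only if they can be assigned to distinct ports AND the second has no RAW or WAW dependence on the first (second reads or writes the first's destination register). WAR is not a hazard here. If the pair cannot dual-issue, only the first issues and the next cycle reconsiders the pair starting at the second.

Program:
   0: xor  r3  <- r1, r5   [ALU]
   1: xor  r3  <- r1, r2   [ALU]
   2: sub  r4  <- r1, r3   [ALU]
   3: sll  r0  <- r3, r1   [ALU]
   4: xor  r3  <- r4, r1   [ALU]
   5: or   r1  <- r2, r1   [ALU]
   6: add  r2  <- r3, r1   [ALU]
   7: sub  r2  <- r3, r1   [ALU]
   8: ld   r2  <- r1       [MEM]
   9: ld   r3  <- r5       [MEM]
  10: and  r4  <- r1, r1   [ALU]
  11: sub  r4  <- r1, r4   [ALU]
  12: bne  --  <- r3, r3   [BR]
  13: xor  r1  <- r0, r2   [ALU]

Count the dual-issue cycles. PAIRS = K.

#0 head=0: xor.ALU i0 WAW r3
#1 head=1: xor.ALU i1 RAW r3
#2 head=2: sub.ALU sll.ALU i2&i3 pair
#3 head=4: xor.ALU or.ALU i4&i5 pair
#4 head=6: add.ALU i6 WAW r2
#5 head=7: sub.ALU i7 WAW r2
#6 head=8: ld.MEM i8 no-port MEM/MEM
#7 head=9: ld.MEM and.ALU i9&i10 pair
#8 head=11: sub.ALU bne.BR i11&i12 pair
#9 head=13: xor.ALU i13 tail

PAIRS = 4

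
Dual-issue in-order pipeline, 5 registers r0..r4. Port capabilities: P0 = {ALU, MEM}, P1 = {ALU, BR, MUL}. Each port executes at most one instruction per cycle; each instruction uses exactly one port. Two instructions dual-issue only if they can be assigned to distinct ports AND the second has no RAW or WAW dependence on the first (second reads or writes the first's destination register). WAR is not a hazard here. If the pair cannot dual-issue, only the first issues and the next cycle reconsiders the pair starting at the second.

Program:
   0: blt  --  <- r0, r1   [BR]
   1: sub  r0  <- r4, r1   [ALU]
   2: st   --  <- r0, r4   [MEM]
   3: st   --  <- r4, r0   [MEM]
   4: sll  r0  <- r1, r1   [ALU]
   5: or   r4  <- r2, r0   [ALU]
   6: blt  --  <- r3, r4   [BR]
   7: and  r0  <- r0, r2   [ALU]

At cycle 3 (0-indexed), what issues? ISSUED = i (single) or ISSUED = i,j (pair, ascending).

  cy0 -> i0,i1 (blt/sub) 2-wide
  cy1 -> i2 (st) no-port MEM/MEM
  cy2 -> i3,i4 (st/sll) 2-wide
  cy3 -> i5 (or) RAW r4
  cy4 -> i6,i7 (blt/and) 2-wide

ISSUED = 5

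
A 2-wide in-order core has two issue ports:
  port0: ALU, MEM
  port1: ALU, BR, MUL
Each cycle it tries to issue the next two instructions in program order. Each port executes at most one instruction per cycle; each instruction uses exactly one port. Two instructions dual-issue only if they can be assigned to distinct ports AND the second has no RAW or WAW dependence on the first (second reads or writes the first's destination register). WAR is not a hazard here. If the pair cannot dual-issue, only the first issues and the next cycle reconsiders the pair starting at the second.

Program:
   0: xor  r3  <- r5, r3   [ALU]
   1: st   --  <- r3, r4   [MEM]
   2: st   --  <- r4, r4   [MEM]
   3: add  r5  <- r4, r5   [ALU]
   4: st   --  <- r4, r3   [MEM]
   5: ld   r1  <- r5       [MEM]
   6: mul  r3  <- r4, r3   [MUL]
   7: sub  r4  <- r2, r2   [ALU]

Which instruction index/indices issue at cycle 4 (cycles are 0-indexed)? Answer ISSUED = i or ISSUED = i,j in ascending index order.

#0 head=0: xor i0 RAW r3
#1 head=1: st i1 no-port MEM/MEM
#2 head=2: st+add i2+i3 pair
#3 head=4: st i4 no-port MEM/MEM
#4 head=5: ld+mul i5+i6 pair
#5 head=7: sub i7 tail

ISSUED = 5,6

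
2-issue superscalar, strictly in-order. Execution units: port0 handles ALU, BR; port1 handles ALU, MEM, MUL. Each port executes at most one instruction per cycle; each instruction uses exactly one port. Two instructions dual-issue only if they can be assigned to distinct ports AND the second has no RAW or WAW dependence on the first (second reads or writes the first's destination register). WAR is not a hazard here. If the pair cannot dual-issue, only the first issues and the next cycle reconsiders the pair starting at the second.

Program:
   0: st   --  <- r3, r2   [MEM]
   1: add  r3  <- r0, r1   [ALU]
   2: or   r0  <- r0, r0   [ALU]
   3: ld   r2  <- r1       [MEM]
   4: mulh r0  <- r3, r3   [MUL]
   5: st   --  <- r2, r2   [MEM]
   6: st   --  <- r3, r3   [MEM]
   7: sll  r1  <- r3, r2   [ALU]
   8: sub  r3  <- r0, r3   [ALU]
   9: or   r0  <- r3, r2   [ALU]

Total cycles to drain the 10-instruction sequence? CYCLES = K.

c0: i0+i1 st.MEM add.ALU  dual
c1: i2+i3 or.ALU ld.MEM  dual
c2: i4 mulh.MUL  no-port MUL/MEM
c3: i5 st.MEM  no-port MEM/MEM
c4: i6+i7 st.MEM sll.ALU  dual
c5: i8 sub.ALU  RAW r3
c6: i9 or.ALU  tail

CYCLES = 7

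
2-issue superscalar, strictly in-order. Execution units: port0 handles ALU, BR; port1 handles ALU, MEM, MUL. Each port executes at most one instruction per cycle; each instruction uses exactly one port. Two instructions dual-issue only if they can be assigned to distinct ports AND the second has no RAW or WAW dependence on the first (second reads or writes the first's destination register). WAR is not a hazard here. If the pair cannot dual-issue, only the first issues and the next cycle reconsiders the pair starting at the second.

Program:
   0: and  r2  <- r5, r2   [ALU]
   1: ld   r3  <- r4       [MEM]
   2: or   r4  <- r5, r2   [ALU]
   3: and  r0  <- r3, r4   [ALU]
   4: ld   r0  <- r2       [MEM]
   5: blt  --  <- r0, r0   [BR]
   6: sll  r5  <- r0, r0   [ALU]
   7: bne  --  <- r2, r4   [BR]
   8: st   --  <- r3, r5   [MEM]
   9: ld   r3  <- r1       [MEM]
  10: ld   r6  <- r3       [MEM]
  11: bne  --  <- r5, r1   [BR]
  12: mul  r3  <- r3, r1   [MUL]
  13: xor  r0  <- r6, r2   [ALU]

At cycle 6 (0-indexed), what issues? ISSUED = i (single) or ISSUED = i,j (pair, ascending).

t=0 i0,i1:and+ld ; pair
t=1 i2:or ; RAW r4
t=2 i3:and ; WAW r0
t=3 i4:ld ; RAW r0
t=4 i5,i6:blt+sll ; pair
t=5 i7,i8:bne+st ; pair
t=6 i9:ld ; no-port MEM/MEM
t=7 i10,i11:ld+bne ; pair
t=8 i12,i13:mul+xor ; pair

ISSUED = 9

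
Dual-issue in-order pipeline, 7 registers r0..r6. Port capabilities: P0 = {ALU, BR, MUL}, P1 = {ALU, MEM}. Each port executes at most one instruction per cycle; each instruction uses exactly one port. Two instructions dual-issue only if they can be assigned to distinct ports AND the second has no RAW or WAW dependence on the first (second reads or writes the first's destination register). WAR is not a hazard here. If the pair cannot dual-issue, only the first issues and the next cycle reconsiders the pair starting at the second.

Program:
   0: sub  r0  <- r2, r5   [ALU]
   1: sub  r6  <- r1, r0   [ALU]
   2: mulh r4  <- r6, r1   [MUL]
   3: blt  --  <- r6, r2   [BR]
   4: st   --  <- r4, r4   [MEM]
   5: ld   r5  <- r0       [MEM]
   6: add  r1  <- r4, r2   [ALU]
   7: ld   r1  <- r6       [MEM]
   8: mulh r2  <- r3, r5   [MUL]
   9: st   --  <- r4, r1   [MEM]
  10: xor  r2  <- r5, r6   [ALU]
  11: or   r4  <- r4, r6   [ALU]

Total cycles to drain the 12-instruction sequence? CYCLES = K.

CYCLES = 8

t=0 i0:sub ; RAW r0
t=1 i1:sub ; RAW r6
t=2 i2:mulh ; no-port MUL/BR
t=3 i3+i4:blt/st ; dual
t=4 i5+i6:ld/add ; dual
t=5 i7+i8:ld/mulh ; dual
t=6 i9+i10:st/xor ; dual
t=7 i11:or ; tail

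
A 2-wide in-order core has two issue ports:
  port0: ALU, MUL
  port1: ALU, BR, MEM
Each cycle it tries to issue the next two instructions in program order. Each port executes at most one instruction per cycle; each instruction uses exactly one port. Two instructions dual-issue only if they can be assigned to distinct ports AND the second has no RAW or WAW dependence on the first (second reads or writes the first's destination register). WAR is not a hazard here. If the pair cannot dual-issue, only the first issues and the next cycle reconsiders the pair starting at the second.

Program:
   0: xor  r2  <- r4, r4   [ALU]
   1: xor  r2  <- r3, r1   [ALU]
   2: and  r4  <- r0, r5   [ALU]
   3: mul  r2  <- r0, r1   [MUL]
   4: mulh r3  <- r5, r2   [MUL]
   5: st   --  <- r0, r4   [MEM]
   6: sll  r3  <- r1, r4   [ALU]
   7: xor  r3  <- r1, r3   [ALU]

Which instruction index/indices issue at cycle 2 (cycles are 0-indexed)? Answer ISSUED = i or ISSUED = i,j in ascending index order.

#0 head=0: xor.ALU i0 WAW r2
#1 head=1: xor.ALU and.ALU i1,i2 2-wide
#2 head=3: mul.MUL i3 no-port MUL/MUL
#3 head=4: mulh.MUL st.MEM i4,i5 2-wide
#4 head=6: sll.ALU i6 RAW+WAW r3
#5 head=7: xor.ALU i7 tail

ISSUED = 3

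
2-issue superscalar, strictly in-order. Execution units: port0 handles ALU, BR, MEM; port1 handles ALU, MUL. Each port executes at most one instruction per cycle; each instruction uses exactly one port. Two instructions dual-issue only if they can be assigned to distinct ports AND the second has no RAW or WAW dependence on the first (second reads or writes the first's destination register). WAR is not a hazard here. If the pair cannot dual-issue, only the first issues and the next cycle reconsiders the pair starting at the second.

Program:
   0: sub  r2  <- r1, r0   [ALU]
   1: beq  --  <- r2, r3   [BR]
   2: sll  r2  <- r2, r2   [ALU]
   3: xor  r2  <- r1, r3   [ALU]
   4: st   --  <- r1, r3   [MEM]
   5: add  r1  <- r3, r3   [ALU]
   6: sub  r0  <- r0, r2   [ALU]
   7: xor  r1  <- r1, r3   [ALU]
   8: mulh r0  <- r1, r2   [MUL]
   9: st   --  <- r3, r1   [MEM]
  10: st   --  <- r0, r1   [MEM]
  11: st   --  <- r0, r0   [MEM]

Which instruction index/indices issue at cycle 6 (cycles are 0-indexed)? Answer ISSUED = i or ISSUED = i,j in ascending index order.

c0: i0 sub.ALU  RAW r2
c1: i1+i2 beq.BR/sll.ALU  dual
c2: i3+i4 xor.ALU/st.MEM  dual
c3: i5+i6 add.ALU/sub.ALU  dual
c4: i7 xor.ALU  RAW r1
c5: i8+i9 mulh.MUL/st.MEM  dual
c6: i10 st.MEM  no-port MEM/MEM
c7: i11 st.MEM  tail

ISSUED = 10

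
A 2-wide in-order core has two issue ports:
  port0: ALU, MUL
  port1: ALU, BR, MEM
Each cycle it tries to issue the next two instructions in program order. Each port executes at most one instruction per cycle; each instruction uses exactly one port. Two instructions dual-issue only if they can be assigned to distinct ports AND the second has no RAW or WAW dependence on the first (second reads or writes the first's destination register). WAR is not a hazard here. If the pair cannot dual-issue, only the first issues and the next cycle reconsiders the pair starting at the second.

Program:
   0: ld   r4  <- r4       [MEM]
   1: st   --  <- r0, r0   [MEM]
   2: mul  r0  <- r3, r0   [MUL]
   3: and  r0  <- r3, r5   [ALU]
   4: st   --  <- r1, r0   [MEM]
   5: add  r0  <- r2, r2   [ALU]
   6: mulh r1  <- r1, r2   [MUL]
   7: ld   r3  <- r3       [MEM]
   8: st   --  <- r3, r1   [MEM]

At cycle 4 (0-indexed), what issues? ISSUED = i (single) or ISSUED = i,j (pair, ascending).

ISSUED = 6,7

#0 head=0: ld.MEM i0 no-port MEM/MEM
#1 head=1: st.MEM/mul.MUL i1+i2 dual
#2 head=3: and.ALU i3 RAW r0
#3 head=4: st.MEM/add.ALU i4+i5 dual
#4 head=6: mulh.MUL/ld.MEM i6+i7 dual
#5 head=8: st.MEM i8 tail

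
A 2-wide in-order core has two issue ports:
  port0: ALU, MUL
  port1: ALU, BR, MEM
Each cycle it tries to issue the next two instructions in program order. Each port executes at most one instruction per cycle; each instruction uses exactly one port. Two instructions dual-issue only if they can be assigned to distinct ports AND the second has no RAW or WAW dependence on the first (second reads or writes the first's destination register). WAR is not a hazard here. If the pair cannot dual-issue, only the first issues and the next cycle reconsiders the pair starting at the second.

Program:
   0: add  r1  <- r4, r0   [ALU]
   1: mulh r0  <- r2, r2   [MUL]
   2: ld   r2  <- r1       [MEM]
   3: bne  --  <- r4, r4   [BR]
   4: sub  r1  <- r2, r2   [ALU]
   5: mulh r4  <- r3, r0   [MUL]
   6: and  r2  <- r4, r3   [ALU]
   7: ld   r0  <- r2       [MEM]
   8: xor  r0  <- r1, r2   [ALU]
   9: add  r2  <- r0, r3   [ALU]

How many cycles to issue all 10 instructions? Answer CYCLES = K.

#0 head=0: add+mulh i0,i1 2-wide
#1 head=2: ld i2 no-port MEM/BR
#2 head=3: bne+sub i3,i4 2-wide
#3 head=5: mulh i5 RAW r4
#4 head=6: and i6 RAW r2
#5 head=7: ld i7 WAW r0
#6 head=8: xor i8 RAW r0
#7 head=9: add i9 tail

CYCLES = 8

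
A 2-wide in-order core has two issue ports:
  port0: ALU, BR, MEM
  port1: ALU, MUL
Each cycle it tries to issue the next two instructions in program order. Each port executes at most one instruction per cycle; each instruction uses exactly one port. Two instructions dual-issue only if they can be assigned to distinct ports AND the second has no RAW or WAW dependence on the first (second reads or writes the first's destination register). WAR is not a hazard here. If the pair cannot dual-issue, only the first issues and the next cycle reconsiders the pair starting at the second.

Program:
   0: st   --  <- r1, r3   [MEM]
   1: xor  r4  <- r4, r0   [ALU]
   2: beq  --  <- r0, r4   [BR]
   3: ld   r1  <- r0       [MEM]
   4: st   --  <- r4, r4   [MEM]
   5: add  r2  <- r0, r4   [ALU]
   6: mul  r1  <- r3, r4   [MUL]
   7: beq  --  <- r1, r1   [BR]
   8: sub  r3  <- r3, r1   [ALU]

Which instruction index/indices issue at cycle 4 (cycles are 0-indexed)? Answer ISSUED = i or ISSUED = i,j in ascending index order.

0. st.MEM/xor.ALU @i0,i1  | dual
1. beq.BR @i2  | no-port BR/MEM
2. ld.MEM @i3  | no-port MEM/MEM
3. st.MEM/add.ALU @i4,i5  | dual
4. mul.MUL @i6  | RAW r1
5. beq.BR/sub.ALU @i7,i8  | dual

ISSUED = 6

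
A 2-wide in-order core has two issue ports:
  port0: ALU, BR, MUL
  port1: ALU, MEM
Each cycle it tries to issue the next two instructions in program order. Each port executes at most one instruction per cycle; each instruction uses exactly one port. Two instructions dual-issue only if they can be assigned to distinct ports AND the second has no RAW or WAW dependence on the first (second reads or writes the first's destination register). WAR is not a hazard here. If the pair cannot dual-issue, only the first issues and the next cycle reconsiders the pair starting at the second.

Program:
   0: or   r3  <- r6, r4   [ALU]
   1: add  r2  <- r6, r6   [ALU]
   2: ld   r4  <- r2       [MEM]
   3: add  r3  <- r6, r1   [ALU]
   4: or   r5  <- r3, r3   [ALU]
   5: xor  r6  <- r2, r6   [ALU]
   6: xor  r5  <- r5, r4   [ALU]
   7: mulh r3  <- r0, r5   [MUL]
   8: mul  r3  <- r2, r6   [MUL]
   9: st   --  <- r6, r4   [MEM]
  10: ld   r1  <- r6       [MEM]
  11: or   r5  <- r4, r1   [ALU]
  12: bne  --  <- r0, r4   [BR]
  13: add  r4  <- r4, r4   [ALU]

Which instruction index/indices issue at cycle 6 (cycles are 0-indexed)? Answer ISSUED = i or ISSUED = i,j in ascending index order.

0. or.ALU+add.ALU @i0&i1  | pair
1. ld.MEM+add.ALU @i2&i3  | pair
2. or.ALU+xor.ALU @i4&i5  | pair
3. xor.ALU @i6  | RAW r5
4. mulh.MUL @i7  | no-port MUL/MUL
5. mul.MUL+st.MEM @i8&i9  | pair
6. ld.MEM @i10  | RAW r1
7. or.ALU+bne.BR @i11&i12  | pair
8. add.ALU @i13  | tail

ISSUED = 10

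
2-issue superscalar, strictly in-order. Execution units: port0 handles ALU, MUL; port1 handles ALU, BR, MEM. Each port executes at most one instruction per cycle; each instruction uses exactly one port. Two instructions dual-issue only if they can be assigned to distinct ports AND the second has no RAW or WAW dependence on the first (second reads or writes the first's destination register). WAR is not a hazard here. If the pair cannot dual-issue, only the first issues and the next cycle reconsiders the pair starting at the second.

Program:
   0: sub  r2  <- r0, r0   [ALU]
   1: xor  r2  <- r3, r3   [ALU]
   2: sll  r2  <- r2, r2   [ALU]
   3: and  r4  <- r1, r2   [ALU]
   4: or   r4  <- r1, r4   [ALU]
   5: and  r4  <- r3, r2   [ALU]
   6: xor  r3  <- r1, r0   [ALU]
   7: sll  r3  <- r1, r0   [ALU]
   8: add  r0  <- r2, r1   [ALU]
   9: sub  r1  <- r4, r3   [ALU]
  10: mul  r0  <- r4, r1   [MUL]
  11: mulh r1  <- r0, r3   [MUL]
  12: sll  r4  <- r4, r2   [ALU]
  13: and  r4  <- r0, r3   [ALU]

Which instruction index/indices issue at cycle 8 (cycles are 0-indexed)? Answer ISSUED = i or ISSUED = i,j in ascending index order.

ISSUED = 10

c0: i0 sub.ALU  WAW r2
c1: i1 xor.ALU  RAW+WAW r2
c2: i2 sll.ALU  RAW r2
c3: i3 and.ALU  RAW+WAW r4
c4: i4 or.ALU  WAW r4
c5: i5+i6 and.ALU;xor.ALU  2-wide
c6: i7+i8 sll.ALU;add.ALU  2-wide
c7: i9 sub.ALU  RAW r1
c8: i10 mul.MUL  no-port MUL/MUL
c9: i11+i12 mulh.MUL;sll.ALU  2-wide
c10: i13 and.ALU  tail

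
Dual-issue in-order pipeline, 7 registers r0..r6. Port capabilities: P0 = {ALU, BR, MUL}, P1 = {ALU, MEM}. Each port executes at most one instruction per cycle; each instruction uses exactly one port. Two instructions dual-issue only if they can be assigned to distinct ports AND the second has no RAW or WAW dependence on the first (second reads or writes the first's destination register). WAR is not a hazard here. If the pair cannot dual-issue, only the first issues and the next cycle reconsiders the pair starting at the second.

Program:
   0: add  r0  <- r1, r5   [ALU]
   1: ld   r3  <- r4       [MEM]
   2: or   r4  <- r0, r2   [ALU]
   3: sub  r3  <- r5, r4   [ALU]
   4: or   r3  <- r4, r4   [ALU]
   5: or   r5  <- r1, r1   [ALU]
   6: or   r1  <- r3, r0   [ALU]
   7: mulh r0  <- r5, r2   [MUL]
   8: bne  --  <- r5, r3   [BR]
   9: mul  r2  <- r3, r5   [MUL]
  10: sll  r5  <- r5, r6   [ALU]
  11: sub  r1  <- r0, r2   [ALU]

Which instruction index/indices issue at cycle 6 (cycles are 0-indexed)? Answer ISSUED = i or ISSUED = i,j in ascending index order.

ISSUED = 9,10

t=0 i0/i1:add.ALU ld.MEM ; pair
t=1 i2:or.ALU ; RAW r4
t=2 i3:sub.ALU ; WAW r3
t=3 i4/i5:or.ALU or.ALU ; pair
t=4 i6/i7:or.ALU mulh.MUL ; pair
t=5 i8:bne.BR ; no-port BR/MUL
t=6 i9/i10:mul.MUL sll.ALU ; pair
t=7 i11:sub.ALU ; tail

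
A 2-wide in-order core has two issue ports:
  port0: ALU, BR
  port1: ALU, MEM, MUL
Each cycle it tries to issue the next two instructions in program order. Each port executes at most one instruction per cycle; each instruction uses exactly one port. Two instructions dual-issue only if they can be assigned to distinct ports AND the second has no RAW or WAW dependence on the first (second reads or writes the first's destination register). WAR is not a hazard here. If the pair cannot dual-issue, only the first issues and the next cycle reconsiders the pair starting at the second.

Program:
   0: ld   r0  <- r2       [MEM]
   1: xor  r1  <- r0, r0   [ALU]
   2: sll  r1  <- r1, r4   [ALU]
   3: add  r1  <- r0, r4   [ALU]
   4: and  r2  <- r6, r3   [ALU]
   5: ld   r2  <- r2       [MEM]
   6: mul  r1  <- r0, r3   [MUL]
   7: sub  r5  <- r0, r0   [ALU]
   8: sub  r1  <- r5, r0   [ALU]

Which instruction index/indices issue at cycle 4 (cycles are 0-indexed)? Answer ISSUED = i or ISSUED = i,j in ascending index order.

ISSUED = 5

  cy0 -> i0 (ld.MEM) RAW r0
  cy1 -> i1 (xor.ALU) RAW+WAW r1
  cy2 -> i2 (sll.ALU) WAW r1
  cy3 -> i3,i4 (add.ALU and.ALU) pair
  cy4 -> i5 (ld.MEM) no-port MEM/MUL
  cy5 -> i6,i7 (mul.MUL sub.ALU) pair
  cy6 -> i8 (sub.ALU) tail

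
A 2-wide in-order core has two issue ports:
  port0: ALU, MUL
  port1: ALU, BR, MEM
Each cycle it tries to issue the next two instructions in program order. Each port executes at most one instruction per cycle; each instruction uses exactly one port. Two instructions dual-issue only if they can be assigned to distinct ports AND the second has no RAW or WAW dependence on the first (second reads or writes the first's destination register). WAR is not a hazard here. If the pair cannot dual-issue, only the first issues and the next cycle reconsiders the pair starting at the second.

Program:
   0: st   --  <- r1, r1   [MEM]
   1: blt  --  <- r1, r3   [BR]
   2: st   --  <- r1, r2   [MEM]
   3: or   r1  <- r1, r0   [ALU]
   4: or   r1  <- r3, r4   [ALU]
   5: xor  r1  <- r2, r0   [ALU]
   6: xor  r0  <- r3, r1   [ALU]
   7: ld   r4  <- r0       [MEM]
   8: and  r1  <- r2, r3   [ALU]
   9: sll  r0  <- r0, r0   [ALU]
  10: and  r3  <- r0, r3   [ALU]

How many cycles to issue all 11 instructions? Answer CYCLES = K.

0. st @i0  | no-port MEM/BR
1. blt @i1  | no-port BR/MEM
2. st;or @i2&i3  | dual
3. or @i4  | WAW r1
4. xor @i5  | RAW r1
5. xor @i6  | RAW r0
6. ld;and @i7&i8  | dual
7. sll @i9  | RAW r0
8. and @i10  | tail

CYCLES = 9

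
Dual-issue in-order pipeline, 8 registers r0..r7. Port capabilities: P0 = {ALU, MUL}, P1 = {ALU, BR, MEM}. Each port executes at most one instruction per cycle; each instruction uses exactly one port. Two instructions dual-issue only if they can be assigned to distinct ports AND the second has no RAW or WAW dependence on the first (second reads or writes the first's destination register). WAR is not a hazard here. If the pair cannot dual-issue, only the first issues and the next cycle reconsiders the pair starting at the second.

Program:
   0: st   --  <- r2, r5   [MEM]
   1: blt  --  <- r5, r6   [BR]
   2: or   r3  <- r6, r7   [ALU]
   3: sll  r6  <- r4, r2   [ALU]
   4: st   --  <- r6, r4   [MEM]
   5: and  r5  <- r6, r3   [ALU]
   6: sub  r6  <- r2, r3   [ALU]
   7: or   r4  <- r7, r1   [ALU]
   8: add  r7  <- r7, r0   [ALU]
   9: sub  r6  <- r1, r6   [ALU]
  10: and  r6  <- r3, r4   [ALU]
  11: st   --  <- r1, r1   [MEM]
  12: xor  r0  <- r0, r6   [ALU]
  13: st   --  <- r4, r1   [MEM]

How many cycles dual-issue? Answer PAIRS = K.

c0: i0 st  no-port MEM/BR
c1: i1&i2 blt+or  2-wide
c2: i3 sll  RAW r6
c3: i4&i5 st+and  2-wide
c4: i6&i7 sub+or  2-wide
c5: i8&i9 add+sub  2-wide
c6: i10&i11 and+st  2-wide
c7: i12&i13 xor+st  2-wide

PAIRS = 6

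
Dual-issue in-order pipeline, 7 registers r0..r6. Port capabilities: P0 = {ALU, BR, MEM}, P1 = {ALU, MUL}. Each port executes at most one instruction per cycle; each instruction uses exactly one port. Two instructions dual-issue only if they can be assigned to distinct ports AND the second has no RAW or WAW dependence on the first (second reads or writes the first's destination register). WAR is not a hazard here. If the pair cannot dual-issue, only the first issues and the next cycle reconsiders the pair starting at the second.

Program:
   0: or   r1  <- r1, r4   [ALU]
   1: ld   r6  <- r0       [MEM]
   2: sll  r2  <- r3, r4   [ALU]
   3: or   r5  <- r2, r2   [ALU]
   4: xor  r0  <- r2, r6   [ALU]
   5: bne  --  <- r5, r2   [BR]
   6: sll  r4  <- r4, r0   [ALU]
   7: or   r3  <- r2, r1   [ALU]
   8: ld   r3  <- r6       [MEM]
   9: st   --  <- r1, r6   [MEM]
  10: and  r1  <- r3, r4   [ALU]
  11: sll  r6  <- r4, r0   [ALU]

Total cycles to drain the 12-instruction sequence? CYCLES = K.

t=0 i0&i1:or ld ; dual
t=1 i2:sll ; RAW r2
t=2 i3&i4:or xor ; dual
t=3 i5&i6:bne sll ; dual
t=4 i7:or ; WAW r3
t=5 i8:ld ; no-port MEM/MEM
t=6 i9&i10:st and ; dual
t=7 i11:sll ; tail

CYCLES = 8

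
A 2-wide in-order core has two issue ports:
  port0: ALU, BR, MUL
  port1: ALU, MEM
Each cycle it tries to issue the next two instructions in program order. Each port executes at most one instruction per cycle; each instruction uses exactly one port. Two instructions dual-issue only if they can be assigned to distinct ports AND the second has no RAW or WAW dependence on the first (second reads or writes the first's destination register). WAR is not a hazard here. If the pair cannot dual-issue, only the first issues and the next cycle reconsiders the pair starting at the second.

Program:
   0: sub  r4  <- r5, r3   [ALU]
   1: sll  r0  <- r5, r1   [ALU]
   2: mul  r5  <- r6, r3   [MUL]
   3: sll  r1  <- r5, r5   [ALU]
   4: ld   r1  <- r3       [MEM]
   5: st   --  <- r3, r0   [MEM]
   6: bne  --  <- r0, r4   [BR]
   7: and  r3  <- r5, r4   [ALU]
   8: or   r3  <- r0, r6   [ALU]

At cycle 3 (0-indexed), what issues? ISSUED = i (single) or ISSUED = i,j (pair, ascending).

[0] i0,i1  sub.ALU+sll.ALU  -- dual
[1] i2  mul.MUL  -- RAW r5
[2] i3  sll.ALU  -- WAW r1
[3] i4  ld.MEM  -- no-port MEM/MEM
[4] i5,i6  st.MEM+bne.BR  -- dual
[5] i7  and.ALU  -- WAW r3
[6] i8  or.ALU  -- tail

ISSUED = 4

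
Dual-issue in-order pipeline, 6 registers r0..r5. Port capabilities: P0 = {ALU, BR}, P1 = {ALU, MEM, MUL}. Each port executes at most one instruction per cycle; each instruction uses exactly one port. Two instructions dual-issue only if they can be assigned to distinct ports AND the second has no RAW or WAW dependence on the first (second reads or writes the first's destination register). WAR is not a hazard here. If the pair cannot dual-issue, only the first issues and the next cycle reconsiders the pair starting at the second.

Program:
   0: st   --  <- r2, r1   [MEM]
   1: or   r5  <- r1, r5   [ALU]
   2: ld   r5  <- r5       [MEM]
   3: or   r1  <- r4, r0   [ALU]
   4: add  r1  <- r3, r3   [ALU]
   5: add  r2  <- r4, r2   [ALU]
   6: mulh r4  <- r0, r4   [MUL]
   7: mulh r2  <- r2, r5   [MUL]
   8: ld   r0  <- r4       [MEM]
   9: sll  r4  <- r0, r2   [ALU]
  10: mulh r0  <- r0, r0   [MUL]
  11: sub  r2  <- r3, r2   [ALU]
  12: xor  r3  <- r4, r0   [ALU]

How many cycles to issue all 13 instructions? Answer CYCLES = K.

CYCLES = 8

t=0 i0+i1:st+or ; 2-wide
t=1 i2+i3:ld+or ; 2-wide
t=2 i4+i5:add+add ; 2-wide
t=3 i6:mulh ; no-port MUL/MUL
t=4 i7:mulh ; no-port MUL/MEM
t=5 i8:ld ; RAW r0
t=6 i9+i10:sll+mulh ; 2-wide
t=7 i11+i12:sub+xor ; 2-wide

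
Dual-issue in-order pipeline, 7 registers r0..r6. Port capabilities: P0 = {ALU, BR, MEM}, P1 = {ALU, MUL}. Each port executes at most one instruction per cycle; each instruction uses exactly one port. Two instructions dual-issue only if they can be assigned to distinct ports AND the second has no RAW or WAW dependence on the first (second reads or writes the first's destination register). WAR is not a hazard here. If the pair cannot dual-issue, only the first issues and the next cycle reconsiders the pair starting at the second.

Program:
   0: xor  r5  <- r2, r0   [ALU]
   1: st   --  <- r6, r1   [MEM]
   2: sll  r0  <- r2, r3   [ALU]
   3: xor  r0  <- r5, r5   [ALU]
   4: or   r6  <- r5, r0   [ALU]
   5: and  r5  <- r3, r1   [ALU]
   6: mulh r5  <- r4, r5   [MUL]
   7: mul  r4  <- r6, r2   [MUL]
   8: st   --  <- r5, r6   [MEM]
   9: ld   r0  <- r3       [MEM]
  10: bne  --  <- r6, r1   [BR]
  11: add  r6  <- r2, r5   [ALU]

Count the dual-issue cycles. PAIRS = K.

PAIRS = 4

t=0 i0,i1:xor/st ; 2-wide
t=1 i2:sll ; WAW r0
t=2 i3:xor ; RAW r0
t=3 i4,i5:or/and ; 2-wide
t=4 i6:mulh ; no-port MUL/MUL
t=5 i7,i8:mul/st ; 2-wide
t=6 i9:ld ; no-port MEM/BR
t=7 i10,i11:bne/add ; 2-wide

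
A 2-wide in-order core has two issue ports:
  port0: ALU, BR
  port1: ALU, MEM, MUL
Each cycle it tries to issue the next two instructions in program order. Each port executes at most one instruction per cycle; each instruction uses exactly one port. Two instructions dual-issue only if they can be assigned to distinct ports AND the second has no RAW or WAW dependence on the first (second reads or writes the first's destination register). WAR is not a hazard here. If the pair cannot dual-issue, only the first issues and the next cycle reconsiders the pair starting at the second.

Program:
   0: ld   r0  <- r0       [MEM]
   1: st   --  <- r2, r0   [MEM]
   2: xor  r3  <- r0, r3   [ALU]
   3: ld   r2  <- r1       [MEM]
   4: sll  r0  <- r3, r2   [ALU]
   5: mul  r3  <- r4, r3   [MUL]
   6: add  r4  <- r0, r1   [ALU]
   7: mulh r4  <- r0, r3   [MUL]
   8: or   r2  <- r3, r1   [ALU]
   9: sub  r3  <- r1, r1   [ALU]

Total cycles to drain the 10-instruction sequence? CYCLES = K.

CYCLES = 7

0. ld @i0  | no-port MEM/MEM
1. st;xor @i1/i2  | dual
2. ld @i3  | RAW r2
3. sll;mul @i4/i5  | dual
4. add @i6  | WAW r4
5. mulh;or @i7/i8  | dual
6. sub @i9  | tail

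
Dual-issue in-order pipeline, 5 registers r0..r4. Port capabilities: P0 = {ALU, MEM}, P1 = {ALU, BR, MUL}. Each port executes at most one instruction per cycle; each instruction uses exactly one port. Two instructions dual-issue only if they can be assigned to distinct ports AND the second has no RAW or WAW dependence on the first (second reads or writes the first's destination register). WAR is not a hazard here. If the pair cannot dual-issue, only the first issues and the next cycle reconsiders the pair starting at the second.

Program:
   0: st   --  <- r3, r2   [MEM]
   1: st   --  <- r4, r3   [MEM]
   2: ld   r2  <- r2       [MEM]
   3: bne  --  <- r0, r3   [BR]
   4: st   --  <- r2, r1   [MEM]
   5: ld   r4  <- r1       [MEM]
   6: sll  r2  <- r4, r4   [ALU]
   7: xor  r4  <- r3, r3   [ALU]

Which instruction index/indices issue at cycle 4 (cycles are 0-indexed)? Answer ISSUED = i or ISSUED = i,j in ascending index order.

#0 head=0: st.MEM i0 no-port MEM/MEM
#1 head=1: st.MEM i1 no-port MEM/MEM
#2 head=2: ld.MEM/bne.BR i2+i3 2-wide
#3 head=4: st.MEM i4 no-port MEM/MEM
#4 head=5: ld.MEM i5 RAW r4
#5 head=6: sll.ALU/xor.ALU i6+i7 2-wide

ISSUED = 5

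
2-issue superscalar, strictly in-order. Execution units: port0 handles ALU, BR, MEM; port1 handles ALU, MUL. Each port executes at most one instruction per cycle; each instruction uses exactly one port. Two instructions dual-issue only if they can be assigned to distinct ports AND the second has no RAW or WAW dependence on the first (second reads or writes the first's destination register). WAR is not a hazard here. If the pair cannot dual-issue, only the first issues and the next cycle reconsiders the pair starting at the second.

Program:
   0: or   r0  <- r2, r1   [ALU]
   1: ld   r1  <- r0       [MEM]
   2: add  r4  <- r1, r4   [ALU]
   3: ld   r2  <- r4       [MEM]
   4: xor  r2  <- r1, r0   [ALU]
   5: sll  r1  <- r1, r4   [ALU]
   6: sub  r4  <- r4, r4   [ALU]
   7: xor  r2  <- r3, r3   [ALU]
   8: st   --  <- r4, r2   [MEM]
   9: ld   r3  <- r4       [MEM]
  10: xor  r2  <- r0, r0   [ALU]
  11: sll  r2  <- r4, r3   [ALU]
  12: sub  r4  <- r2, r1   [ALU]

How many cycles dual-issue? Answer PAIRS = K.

PAIRS = 3

c0: i0 or  RAW r0
c1: i1 ld  RAW r1
c2: i2 add  RAW r4
c3: i3 ld  WAW r2
c4: i4&i5 xor/sll  pair
c5: i6&i7 sub/xor  pair
c6: i8 st  no-port MEM/MEM
c7: i9&i10 ld/xor  pair
c8: i11 sll  RAW r2
c9: i12 sub  tail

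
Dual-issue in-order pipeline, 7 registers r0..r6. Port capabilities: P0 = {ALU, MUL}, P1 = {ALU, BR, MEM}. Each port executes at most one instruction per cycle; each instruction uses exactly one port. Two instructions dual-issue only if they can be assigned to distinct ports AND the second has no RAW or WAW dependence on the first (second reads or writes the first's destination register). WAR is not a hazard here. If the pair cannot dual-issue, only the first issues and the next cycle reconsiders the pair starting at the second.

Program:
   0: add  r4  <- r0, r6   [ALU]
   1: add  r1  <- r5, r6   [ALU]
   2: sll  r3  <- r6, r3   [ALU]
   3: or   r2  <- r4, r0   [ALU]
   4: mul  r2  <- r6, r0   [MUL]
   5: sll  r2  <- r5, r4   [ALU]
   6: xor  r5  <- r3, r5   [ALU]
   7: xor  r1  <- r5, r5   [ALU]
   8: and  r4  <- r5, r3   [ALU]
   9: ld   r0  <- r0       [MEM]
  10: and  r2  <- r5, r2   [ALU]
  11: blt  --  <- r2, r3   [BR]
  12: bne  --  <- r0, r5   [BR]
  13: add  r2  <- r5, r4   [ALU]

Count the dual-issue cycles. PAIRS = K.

  cy0 -> i0+i1 (add/add) 2-wide
  cy1 -> i2+i3 (sll/or) 2-wide
  cy2 -> i4 (mul) WAW r2
  cy3 -> i5+i6 (sll/xor) 2-wide
  cy4 -> i7+i8 (xor/and) 2-wide
  cy5 -> i9+i10 (ld/and) 2-wide
  cy6 -> i11 (blt) no-port BR/BR
  cy7 -> i12+i13 (bne/add) 2-wide

PAIRS = 6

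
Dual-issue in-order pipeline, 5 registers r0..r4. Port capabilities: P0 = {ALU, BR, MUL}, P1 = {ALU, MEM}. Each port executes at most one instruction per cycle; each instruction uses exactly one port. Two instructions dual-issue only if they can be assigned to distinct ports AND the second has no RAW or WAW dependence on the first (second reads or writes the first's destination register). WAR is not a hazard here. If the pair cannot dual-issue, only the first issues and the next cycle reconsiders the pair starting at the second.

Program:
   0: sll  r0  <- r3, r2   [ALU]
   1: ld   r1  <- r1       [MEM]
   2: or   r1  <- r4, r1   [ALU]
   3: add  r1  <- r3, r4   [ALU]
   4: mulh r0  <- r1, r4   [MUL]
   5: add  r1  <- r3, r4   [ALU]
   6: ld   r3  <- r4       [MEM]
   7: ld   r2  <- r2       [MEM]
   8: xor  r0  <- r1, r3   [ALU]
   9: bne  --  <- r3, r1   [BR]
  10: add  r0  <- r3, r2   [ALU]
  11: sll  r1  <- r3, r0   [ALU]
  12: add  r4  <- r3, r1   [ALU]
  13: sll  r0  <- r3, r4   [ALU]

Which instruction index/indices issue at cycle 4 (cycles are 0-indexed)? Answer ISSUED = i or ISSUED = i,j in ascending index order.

[0] i0/i1  sll+ld  -- pair
[1] i2  or  -- WAW r1
[2] i3  add  -- RAW r1
[3] i4/i5  mulh+add  -- pair
[4] i6  ld  -- no-port MEM/MEM
[5] i7/i8  ld+xor  -- pair
[6] i9/i10  bne+add  -- pair
[7] i11  sll  -- RAW r1
[8] i12  add  -- RAW r4
[9] i13  sll  -- tail

ISSUED = 6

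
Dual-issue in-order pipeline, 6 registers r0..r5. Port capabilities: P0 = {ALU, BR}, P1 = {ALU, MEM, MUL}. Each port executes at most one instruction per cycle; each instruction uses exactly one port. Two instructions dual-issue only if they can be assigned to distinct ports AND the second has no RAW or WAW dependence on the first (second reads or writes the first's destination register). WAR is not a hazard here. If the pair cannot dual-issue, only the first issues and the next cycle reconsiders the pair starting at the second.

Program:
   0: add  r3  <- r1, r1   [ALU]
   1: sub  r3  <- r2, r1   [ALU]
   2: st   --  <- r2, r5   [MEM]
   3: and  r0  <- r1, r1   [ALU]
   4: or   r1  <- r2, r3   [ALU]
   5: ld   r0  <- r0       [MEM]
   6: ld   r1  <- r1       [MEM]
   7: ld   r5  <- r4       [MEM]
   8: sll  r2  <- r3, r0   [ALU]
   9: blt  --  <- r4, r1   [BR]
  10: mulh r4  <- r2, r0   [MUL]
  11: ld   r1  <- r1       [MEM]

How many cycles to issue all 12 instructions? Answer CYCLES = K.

CYCLES = 8

[0] i0  add  -- WAW r3
[1] i1,i2  sub st  -- 2-wide
[2] i3,i4  and or  -- 2-wide
[3] i5  ld  -- no-port MEM/MEM
[4] i6  ld  -- no-port MEM/MEM
[5] i7,i8  ld sll  -- 2-wide
[6] i9,i10  blt mulh  -- 2-wide
[7] i11  ld  -- tail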